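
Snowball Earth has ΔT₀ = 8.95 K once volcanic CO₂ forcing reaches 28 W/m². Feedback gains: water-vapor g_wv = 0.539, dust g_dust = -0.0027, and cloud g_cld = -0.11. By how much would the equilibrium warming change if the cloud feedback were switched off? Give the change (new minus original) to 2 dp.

Original: g = 0.4263, ΔT = 8.95/(1−0.4263) = 15.6005 K.
Without cloud: g' = 0.5363, ΔT' = 8.95/(1−0.5363) = 19.3013 K.
Change = 19.3013 − 15.6005 = 3.70 K.

3.70 K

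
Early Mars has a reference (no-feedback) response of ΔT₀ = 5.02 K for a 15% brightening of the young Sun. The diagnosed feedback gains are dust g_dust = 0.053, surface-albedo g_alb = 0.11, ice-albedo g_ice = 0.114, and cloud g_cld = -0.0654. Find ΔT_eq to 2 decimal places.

Total gain g = 0.053 + 0.11 + 0.114 − 0.0654 = 0.2116.
Amplification A = 1/(1 − 0.2116) = 1.268.
ΔT = 5.02 × 1.268 = 6.37 K.

6.37 K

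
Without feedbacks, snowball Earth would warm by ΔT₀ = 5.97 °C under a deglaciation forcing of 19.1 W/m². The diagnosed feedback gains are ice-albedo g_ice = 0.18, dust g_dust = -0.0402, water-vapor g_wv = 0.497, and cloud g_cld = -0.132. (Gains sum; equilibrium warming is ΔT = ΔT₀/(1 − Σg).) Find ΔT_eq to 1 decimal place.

12.1 °C

Total gain g = 0.18 − 0.0402 + 0.497 − 0.132 = 0.5048.
Amplification A = 1/(1 − 0.5048) = 2.019.
ΔT = 5.97 × 2.019 = 12.1 °C.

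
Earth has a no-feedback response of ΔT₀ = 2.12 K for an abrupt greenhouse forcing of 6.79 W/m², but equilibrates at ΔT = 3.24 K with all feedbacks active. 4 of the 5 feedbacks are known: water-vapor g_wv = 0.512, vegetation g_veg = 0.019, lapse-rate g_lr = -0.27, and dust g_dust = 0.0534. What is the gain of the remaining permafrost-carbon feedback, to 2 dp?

Amplification A = ΔT/ΔT₀ = 3.24/2.12 = 1.528.
Total gain g = 1 − 1/A = 1 − 1/1.528 = 0.3455.
Known gains sum to 0.512 + 0.019 − 0.27 + 0.0534 = 0.3144.
g_pf = 0.3455 − 0.3144 = 0.03.

0.03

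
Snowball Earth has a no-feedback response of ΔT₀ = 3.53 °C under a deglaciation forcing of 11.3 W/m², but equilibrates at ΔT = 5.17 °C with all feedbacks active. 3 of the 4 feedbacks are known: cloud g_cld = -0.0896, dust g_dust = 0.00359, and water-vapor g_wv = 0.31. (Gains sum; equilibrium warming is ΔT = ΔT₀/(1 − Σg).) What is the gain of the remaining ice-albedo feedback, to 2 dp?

0.09

Amplification A = ΔT/ΔT₀ = 5.17/3.53 = 1.465.
Total gain g = 1 − 1/A = 1 − 1/1.465 = 0.3174.
Known gains sum to -0.0896 + 0.00359 + 0.31 = 0.22399.
g_ice = 0.3174 − 0.22399 = 0.09.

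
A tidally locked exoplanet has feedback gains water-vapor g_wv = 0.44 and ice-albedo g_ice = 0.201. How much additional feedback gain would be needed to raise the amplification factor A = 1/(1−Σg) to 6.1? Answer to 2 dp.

Current total gain = 0.641.
Target gain for A = 6.1: g* = 1 − 1/6.1 = 0.8361.
Additional gain needed = 0.8361 − 0.641 = 0.20.

0.20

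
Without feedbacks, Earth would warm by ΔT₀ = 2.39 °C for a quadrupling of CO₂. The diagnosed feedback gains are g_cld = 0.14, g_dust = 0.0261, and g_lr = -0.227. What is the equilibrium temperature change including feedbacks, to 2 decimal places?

2.25 °C

Total gain g = 0.14 + 0.0261 − 0.227 = -0.0609.
Amplification A = 1/(1 + 0.0609) = 0.9426.
ΔT = 2.39 × 0.9426 = 2.25 °C.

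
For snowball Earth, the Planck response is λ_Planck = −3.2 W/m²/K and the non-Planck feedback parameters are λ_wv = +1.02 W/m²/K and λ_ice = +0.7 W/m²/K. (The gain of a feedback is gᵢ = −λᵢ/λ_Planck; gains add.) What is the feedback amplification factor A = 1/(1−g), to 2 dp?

2.16

Convert to gains: g_wv = 1.02/3.2 = 0.3187; g_ice = 0.7/3.2 = 0.2187.
Total gain g = 0.5374.
A = 1/(1 − 0.5374) = 2.16.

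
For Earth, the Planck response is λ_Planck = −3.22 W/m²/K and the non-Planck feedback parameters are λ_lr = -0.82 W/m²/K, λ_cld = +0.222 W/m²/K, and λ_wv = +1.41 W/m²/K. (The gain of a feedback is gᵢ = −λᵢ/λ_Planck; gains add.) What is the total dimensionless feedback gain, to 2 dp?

0.25

Convert to gains: g_lr = -0.82/3.22 = -0.2547; g_cld = 0.222/3.22 = 0.06894; g_wv = 1.41/3.22 = 0.4379.
Total gain g = 0.25214.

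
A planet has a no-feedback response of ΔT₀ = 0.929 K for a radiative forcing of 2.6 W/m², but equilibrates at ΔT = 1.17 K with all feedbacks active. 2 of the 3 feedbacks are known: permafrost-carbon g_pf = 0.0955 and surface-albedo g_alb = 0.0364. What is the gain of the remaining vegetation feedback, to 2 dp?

0.07

Amplification A = ΔT/ΔT₀ = 1.17/0.929 = 1.259.
Total gain g = 1 − 1/A = 1 − 1/1.259 = 0.2057.
Known gains sum to 0.0955 + 0.0364 = 0.1319.
g_veg = 0.2057 − 0.1319 = 0.07.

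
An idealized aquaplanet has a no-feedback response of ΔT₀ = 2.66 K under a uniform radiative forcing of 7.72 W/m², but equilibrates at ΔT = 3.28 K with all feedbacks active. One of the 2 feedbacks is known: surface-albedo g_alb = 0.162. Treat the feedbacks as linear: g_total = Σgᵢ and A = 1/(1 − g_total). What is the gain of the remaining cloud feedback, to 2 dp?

0.03

Amplification A = ΔT/ΔT₀ = 3.28/2.66 = 1.233.
Total gain g = 1 − 1/A = 1 − 1/1.233 = 0.189.
The known gain is 0.162.
g_cld = 0.189 − 0.162 = 0.03.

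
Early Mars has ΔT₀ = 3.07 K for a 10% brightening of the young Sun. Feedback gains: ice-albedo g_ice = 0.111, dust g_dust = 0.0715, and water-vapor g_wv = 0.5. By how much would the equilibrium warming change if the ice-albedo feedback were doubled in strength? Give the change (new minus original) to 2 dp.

Original: g = 0.6825, ΔT = 3.07/(1−0.6825) = 9.6693 K.
With doubled ice-albedo: g' = 0.7935, ΔT' = 3.07/(1−0.7935) = 14.8668 K.
Change = 14.8668 − 9.6693 = 5.20 K.

5.20 K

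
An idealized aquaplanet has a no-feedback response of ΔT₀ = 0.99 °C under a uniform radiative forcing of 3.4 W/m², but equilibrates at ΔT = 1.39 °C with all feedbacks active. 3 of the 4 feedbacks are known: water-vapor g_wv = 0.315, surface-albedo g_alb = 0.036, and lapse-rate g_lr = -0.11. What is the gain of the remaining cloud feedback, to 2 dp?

0.05

Amplification A = ΔT/ΔT₀ = 1.39/0.99 = 1.404.
Total gain g = 1 − 1/A = 1 − 1/1.404 = 0.2877.
Known gains sum to 0.315 + 0.036 − 0.11 = 0.241.
g_cld = 0.2877 − 0.241 = 0.05.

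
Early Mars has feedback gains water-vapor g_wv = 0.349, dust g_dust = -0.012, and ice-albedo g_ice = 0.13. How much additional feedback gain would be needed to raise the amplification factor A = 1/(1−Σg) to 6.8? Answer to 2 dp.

0.39

Current total gain = 0.467.
Target gain for A = 6.8: g* = 1 − 1/6.8 = 0.8529.
Additional gain needed = 0.8529 − 0.467 = 0.39.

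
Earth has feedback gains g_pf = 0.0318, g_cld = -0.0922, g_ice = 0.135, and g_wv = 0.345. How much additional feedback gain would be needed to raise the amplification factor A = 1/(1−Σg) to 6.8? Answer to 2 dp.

0.43

Current total gain = 0.4196.
Target gain for A = 6.8: g* = 1 − 1/6.8 = 0.8529.
Additional gain needed = 0.8529 − 0.4196 = 0.43.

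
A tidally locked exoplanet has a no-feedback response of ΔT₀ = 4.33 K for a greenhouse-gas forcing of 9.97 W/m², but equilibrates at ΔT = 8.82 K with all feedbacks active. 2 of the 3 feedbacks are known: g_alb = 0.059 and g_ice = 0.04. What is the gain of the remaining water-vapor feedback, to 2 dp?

0.41

Amplification A = ΔT/ΔT₀ = 8.82/4.33 = 2.037.
Total gain g = 1 − 1/A = 1 − 1/2.037 = 0.5091.
Known gains sum to 0.059 + 0.04 = 0.099.
g_wv = 0.5091 − 0.099 = 0.41.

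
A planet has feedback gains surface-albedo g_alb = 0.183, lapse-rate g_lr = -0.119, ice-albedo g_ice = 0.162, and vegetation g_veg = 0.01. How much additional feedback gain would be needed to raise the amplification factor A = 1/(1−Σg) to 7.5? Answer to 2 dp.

Current total gain = 0.236.
Target gain for A = 7.5: g* = 1 − 1/7.5 = 0.8667.
Additional gain needed = 0.8667 − 0.236 = 0.63.

0.63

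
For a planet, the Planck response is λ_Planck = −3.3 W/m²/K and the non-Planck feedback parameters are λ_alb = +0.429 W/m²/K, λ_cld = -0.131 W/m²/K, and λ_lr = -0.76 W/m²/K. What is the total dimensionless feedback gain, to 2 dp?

-0.14

Convert to gains: g_alb = 0.429/3.3 = 0.13; g_cld = -0.131/3.3 = -0.0397; g_lr = -0.76/3.3 = -0.2303.
Total gain g = -0.14.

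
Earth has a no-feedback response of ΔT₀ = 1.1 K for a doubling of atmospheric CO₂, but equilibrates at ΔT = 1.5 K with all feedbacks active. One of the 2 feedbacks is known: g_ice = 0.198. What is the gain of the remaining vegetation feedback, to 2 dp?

0.07

Amplification A = ΔT/ΔT₀ = 1.5/1.1 = 1.364.
Total gain g = 1 − 1/A = 1 − 1/1.364 = 0.2669.
The known gain is 0.198.
g_veg = 0.2669 − 0.198 = 0.07.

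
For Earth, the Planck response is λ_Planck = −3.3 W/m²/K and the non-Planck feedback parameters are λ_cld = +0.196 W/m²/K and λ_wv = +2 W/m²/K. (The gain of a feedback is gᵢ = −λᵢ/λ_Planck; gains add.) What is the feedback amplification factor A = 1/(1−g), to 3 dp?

Convert to gains: g_cld = 0.196/3.3 = 0.05939; g_wv = 2/3.3 = 0.6061.
Total gain g = 0.66549.
A = 1/(1 − 0.66549) = 2.989.

2.989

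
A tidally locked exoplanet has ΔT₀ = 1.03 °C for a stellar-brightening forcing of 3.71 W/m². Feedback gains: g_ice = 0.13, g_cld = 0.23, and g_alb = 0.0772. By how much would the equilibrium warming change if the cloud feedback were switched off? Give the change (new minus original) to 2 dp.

-0.53 °C

Original: g = 0.4372, ΔT = 1.03/(1−0.4372) = 1.8301 °C.
Without cloud: g' = 0.2072, ΔT' = 1.03/(1−0.2072) = 1.2992 °C.
Change = 1.2992 − 1.8301 = -0.53 °C.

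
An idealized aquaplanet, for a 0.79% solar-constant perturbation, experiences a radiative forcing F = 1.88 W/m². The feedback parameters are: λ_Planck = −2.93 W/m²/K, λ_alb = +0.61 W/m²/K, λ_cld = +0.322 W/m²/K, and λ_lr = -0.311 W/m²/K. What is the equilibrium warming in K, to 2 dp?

Net feedback parameter λ = (−2.93) + (+0.61) + (+0.322) + (-0.311) = -2.309 W/m²/K.
ΔT = −F/λ = −1.88/(-2.309) = 0.81 K.

0.81 K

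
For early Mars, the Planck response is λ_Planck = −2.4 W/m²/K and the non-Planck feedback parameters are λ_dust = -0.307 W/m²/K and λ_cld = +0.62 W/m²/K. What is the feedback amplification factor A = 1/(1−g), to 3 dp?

Convert to gains: g_dust = -0.307/2.4 = -0.1279; g_cld = 0.62/2.4 = 0.2583.
Total gain g = 0.1304.
A = 1/(1 − 0.1304) = 1.150.

1.150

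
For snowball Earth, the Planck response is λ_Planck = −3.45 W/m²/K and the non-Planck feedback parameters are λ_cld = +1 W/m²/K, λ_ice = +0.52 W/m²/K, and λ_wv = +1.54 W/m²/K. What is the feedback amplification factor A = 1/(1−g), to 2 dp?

Convert to gains: g_cld = 1/3.45 = 0.2899; g_ice = 0.52/3.45 = 0.1507; g_wv = 1.54/3.45 = 0.4464.
Total gain g = 0.887.
A = 1/(1 − 0.887) = 8.85.

8.85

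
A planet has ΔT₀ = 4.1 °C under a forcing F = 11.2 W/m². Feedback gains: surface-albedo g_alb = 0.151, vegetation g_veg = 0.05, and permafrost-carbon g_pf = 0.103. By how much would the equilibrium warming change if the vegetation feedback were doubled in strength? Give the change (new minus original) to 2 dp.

Original: g = 0.304, ΔT = 4.1/(1−0.304) = 5.8908 °C.
With doubled vegetation: g' = 0.354, ΔT' = 4.1/(1−0.354) = 6.3467 °C.
Change = 6.3467 − 5.8908 = 0.46 °C.

0.46 °C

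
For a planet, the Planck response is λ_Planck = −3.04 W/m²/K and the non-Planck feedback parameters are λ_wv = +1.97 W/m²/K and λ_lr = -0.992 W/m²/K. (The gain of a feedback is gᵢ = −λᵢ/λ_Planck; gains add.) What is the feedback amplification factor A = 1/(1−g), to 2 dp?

1.47

Convert to gains: g_wv = 1.97/3.04 = 0.648; g_lr = -0.992/3.04 = -0.3263.
Total gain g = 0.3217.
A = 1/(1 − 0.3217) = 1.47.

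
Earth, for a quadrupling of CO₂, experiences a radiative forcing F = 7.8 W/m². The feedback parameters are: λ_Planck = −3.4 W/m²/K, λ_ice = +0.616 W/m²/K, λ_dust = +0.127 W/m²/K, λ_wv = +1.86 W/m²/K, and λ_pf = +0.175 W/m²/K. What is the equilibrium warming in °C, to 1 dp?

12.5 °C

Net feedback parameter λ = (−3.4) + (+0.616) + (+0.127) + (+1.86) + (+0.175) = -0.622 W/m²/K.
ΔT = −F/λ = −7.8/(-0.622) = 12.5 °C.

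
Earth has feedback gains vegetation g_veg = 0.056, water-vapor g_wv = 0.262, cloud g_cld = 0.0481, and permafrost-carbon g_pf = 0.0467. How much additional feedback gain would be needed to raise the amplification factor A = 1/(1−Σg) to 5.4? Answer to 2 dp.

Current total gain = 0.4128.
Target gain for A = 5.4: g* = 1 − 1/5.4 = 0.8148.
Additional gain needed = 0.8148 − 0.4128 = 0.40.

0.40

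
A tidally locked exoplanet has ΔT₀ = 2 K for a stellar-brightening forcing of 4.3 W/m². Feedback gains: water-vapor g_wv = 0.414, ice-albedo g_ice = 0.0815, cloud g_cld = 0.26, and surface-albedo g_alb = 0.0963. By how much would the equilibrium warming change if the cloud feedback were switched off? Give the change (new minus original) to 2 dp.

-8.60 K

Original: g = 0.8518, ΔT = 2/(1−0.8518) = 13.4953 K.
Without cloud: g' = 0.5918, ΔT' = 2/(1−0.5918) = 4.8996 K.
Change = 4.8996 − 13.4953 = -8.60 K.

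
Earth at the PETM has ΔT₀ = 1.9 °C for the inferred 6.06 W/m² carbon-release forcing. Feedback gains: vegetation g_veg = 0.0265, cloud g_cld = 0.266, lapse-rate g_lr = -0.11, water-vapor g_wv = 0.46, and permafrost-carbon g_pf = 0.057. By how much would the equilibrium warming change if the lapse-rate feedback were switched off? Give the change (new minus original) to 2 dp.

Original: g = 0.6995, ΔT = 1.9/(1−0.6995) = 6.3228 °C.
Without lapse-rate: g' = 0.8095, ΔT' = 1.9/(1−0.8095) = 9.9738 °C.
Change = 9.9738 − 6.3228 = 3.65 °C.

3.65 °C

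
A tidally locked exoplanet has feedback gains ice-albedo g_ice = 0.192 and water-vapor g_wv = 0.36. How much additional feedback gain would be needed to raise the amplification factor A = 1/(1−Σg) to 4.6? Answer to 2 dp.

0.23

Current total gain = 0.552.
Target gain for A = 4.6: g* = 1 − 1/4.6 = 0.7826.
Additional gain needed = 0.7826 − 0.552 = 0.23.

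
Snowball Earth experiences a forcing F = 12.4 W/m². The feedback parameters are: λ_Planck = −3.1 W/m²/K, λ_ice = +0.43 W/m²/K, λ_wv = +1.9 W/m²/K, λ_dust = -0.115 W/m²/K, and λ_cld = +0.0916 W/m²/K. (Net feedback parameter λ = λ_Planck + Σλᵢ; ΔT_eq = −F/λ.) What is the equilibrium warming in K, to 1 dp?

15.6 K

Net feedback parameter λ = (−3.1) + (+0.43) + (+1.9) + (-0.115) + (+0.0916) = -0.7934 W/m²/K.
ΔT = −F/λ = −12.4/(-0.7934) = 15.6 K.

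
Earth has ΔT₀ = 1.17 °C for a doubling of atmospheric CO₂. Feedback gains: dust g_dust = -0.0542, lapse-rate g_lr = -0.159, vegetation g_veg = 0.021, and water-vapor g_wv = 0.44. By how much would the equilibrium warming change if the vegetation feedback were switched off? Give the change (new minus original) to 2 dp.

Original: g = 0.2478, ΔT = 1.17/(1−0.2478) = 1.5554 °C.
Without vegetation: g' = 0.2268, ΔT' = 1.17/(1−0.2268) = 1.5132 °C.
Change = 1.5132 − 1.5554 = -0.04 °C.

-0.04 °C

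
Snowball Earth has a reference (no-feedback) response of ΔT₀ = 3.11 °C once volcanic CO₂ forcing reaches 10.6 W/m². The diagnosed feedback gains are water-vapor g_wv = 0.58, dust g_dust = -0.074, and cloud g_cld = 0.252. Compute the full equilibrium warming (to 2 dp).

12.85 °C

Total gain g = 0.58 − 0.074 + 0.252 = 0.758.
Amplification A = 1/(1 − 0.758) = 4.132.
ΔT = 3.11 × 4.132 = 12.85 °C.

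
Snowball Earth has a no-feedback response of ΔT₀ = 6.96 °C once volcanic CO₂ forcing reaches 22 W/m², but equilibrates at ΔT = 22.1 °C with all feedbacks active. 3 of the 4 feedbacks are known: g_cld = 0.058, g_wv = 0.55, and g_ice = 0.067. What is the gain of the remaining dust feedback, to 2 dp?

Amplification A = ΔT/ΔT₀ = 22.1/6.96 = 3.175.
Total gain g = 1 − 1/A = 1 − 1/3.175 = 0.685.
Known gains sum to 0.058 + 0.55 + 0.067 = 0.675.
g_dust = 0.685 − 0.675 = 0.01.

0.01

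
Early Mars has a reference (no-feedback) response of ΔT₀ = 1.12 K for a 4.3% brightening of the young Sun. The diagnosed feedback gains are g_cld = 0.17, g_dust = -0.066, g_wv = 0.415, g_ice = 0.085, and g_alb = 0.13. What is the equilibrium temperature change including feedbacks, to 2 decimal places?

4.21 K

Total gain g = 0.17 − 0.066 + 0.415 + 0.085 + 0.13 = 0.734.
Amplification A = 1/(1 − 0.734) = 3.759.
ΔT = 1.12 × 3.759 = 4.21 K.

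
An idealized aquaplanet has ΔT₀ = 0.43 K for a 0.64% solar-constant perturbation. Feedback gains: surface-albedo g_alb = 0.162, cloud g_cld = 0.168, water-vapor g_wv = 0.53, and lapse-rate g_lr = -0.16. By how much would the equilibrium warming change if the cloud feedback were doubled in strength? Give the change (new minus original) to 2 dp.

1.82 K

Original: g = 0.7, ΔT = 0.43/(1−0.7) = 1.4333 K.
With doubled cloud: g' = 0.868, ΔT' = 0.43/(1−0.868) = 3.2576 K.
Change = 3.2576 − 1.4333 = 1.82 K.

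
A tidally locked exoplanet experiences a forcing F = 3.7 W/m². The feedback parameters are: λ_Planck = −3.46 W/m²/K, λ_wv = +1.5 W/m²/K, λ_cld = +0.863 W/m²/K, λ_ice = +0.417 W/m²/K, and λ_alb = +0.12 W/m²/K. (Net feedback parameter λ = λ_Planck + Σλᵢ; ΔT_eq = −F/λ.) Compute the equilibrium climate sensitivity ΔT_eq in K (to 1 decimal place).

6.6 K

Net feedback parameter λ = (−3.46) + (+1.5) + (+0.863) + (+0.417) + (+0.12) = -0.56 W/m²/K.
ΔT = −F/λ = −3.7/(-0.56) = 6.6 K.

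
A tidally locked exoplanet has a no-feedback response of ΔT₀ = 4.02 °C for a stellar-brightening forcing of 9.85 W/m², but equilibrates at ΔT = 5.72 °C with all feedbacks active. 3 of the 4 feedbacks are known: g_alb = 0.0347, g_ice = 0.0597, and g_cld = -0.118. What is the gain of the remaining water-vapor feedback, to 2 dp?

0.32

Amplification A = ΔT/ΔT₀ = 5.72/4.02 = 1.423.
Total gain g = 1 − 1/A = 1 − 1/1.423 = 0.2973.
Known gains sum to 0.0347 + 0.0597 − 0.118 = -0.0236.
g_wv = 0.2973 + 0.0236 = 0.32.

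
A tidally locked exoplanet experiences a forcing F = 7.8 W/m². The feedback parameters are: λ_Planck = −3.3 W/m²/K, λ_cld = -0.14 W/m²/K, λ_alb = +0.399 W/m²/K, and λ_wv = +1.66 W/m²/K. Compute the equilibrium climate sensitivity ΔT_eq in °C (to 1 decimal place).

5.6 °C

Net feedback parameter λ = (−3.3) + (-0.14) + (+0.399) + (+1.66) = -1.381 W/m²/K.
ΔT = −F/λ = −7.8/(-1.381) = 5.6 °C.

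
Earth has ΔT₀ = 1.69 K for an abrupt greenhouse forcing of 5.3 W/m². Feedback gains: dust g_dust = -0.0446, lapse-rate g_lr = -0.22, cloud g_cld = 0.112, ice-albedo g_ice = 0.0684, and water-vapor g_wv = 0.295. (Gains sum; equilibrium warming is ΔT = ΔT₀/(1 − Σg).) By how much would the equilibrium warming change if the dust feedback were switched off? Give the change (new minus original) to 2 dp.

0.13 K

Original: g = 0.2108, ΔT = 1.69/(1−0.2108) = 2.1414 K.
Without dust: g' = 0.2554, ΔT' = 1.69/(1−0.2554) = 2.2697 K.
Change = 2.2697 − 2.1414 = 0.13 K.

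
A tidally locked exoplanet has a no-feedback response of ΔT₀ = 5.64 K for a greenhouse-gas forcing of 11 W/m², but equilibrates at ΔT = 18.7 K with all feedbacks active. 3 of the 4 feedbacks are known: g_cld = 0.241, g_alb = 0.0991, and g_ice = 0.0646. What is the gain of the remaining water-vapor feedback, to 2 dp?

0.29

Amplification A = ΔT/ΔT₀ = 18.7/5.64 = 3.316.
Total gain g = 1 − 1/A = 1 − 1/3.316 = 0.6984.
Known gains sum to 0.241 + 0.0991 + 0.0646 = 0.4047.
g_wv = 0.6984 − 0.4047 = 0.29.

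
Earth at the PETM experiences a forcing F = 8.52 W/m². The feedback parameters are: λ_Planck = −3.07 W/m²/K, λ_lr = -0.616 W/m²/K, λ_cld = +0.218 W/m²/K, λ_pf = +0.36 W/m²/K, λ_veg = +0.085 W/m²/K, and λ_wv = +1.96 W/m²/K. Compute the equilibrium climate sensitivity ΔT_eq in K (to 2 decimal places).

Net feedback parameter λ = (−3.07) + (-0.616) + (+0.218) + (+0.36) + (+0.085) + (+1.96) = -1.063 W/m²/K.
ΔT = −F/λ = −8.52/(-1.063) = 8.02 K.

8.02 K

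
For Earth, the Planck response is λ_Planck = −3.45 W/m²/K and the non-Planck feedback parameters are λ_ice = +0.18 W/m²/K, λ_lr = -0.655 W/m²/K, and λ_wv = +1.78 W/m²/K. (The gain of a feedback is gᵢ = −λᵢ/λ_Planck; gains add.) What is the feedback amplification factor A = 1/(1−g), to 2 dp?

1.61

Convert to gains: g_ice = 0.18/3.45 = 0.05217; g_lr = -0.655/3.45 = -0.1899; g_wv = 1.78/3.45 = 0.5159.
Total gain g = 0.37817.
A = 1/(1 − 0.37817) = 1.61.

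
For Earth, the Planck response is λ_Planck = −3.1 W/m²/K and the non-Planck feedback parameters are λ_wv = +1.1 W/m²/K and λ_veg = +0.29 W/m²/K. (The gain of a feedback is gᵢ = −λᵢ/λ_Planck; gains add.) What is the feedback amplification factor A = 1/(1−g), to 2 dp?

1.81

Convert to gains: g_wv = 1.1/3.1 = 0.3548; g_veg = 0.29/3.1 = 0.09355.
Total gain g = 0.44835.
A = 1/(1 − 0.44835) = 1.81.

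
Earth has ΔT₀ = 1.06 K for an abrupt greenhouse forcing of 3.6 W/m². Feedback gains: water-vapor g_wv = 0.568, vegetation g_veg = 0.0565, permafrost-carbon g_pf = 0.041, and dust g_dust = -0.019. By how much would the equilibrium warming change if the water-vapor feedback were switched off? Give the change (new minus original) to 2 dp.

Original: g = 0.6465, ΔT = 1.06/(1−0.6465) = 2.9986 K.
Without water-vapor: g' = 0.0785, ΔT' = 1.06/(1−0.0785) = 1.1503 K.
Change = 1.1503 − 2.9986 = -1.85 K.

-1.85 K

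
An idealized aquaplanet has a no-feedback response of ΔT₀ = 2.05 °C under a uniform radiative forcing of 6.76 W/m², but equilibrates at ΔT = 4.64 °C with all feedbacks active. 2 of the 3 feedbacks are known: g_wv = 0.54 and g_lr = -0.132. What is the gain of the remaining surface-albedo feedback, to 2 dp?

Amplification A = ΔT/ΔT₀ = 4.64/2.05 = 2.263.
Total gain g = 1 − 1/A = 1 − 1/2.263 = 0.5581.
Known gains sum to 0.54 − 0.132 = 0.408.
g_alb = 0.5581 − 0.408 = 0.15.

0.15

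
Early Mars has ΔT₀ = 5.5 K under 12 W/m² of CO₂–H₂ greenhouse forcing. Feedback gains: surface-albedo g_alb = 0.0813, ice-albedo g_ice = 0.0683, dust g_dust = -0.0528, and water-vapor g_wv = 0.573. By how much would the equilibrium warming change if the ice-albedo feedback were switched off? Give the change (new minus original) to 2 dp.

Original: g = 0.6698, ΔT = 5.5/(1−0.6698) = 16.6566 K.
Without ice-albedo: g' = 0.6015, ΔT' = 5.5/(1−0.6015) = 13.8018 K.
Change = 13.8018 − 16.6566 = -2.85 K.

-2.85 K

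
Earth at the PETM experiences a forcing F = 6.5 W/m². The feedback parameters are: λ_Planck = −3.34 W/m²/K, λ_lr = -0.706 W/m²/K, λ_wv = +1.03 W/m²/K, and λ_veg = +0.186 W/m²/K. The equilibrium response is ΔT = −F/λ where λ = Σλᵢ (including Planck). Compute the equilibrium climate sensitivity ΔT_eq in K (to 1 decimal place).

Net feedback parameter λ = (−3.34) + (-0.706) + (+1.03) + (+0.186) = -2.83 W/m²/K.
ΔT = −F/λ = −6.5/(-2.83) = 2.3 K.

2.3 K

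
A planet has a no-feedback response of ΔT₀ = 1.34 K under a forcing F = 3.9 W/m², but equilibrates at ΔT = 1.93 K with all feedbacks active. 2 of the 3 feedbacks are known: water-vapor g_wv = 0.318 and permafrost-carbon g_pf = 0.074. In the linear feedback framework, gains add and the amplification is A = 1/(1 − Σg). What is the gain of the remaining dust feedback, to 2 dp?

Amplification A = ΔT/ΔT₀ = 1.93/1.34 = 1.44.
Total gain g = 1 − 1/A = 1 − 1/1.44 = 0.3056.
Known gains sum to 0.318 + 0.074 = 0.392.
g_dust = 0.3056 − 0.392 = -0.09.

-0.09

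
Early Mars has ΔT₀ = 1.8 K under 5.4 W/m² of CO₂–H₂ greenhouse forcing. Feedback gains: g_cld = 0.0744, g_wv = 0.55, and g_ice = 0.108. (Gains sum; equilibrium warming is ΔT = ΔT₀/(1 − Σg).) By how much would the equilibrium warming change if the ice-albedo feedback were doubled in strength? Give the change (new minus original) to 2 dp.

4.55 K

Original: g = 0.7324, ΔT = 1.8/(1−0.7324) = 6.7265 K.
With doubled ice-albedo: g' = 0.8404, ΔT' = 1.8/(1−0.8404) = 11.2782 K.
Change = 11.2782 − 6.7265 = 4.55 K.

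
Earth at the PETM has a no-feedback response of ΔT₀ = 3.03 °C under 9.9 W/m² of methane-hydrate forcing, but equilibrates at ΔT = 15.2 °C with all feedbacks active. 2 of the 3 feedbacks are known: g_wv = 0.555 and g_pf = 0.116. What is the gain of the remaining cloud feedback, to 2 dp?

Amplification A = ΔT/ΔT₀ = 15.2/3.03 = 5.017.
Total gain g = 1 − 1/A = 1 − 1/5.017 = 0.8007.
Known gains sum to 0.555 + 0.116 = 0.671.
g_cld = 0.8007 − 0.671 = 0.13.

0.13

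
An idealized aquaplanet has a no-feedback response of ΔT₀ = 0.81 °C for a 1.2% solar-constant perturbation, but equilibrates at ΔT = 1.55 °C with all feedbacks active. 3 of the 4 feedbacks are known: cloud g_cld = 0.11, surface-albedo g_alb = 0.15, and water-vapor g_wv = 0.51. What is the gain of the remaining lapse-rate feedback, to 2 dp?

-0.29

Amplification A = ΔT/ΔT₀ = 1.55/0.81 = 1.914.
Total gain g = 1 − 1/A = 1 − 1/1.914 = 0.4775.
Known gains sum to 0.11 + 0.15 + 0.51 = 0.77.
g_lr = 0.4775 − 0.77 = -0.29.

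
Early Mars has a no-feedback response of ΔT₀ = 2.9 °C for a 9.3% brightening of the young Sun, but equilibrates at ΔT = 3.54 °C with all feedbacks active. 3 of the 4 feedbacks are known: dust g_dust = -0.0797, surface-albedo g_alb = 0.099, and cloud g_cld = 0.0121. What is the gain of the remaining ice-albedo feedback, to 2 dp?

0.15

Amplification A = ΔT/ΔT₀ = 3.54/2.9 = 1.221.
Total gain g = 1 − 1/A = 1 − 1/1.221 = 0.181.
Known gains sum to -0.0797 + 0.099 + 0.0121 = 0.0314.
g_ice = 0.181 − 0.0314 = 0.15.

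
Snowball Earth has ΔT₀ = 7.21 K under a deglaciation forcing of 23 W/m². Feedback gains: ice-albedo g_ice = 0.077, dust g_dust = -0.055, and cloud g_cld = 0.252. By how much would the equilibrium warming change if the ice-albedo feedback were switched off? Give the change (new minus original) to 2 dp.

-0.95 K

Original: g = 0.274, ΔT = 7.21/(1−0.274) = 9.9311 K.
Without ice-albedo: g' = 0.197, ΔT' = 7.21/(1−0.197) = 8.9788 K.
Change = 8.9788 − 9.9311 = -0.95 K.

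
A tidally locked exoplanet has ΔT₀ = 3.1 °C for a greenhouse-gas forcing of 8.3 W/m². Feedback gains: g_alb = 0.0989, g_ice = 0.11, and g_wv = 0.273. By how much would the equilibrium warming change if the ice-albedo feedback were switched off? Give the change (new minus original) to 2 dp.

-1.05 °C

Original: g = 0.4819, ΔT = 3.1/(1−0.4819) = 5.9834 °C.
Without ice-albedo: g' = 0.3719, ΔT' = 3.1/(1−0.3719) = 4.9355 °C.
Change = 4.9355 − 5.9834 = -1.05 °C.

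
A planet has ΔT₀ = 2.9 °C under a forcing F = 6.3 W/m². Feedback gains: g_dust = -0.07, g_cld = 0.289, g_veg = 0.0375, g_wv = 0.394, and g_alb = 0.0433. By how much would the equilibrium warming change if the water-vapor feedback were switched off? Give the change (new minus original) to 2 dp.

Original: g = 0.6938, ΔT = 2.9/(1−0.6938) = 9.4709 °C.
Without water-vapor: g' = 0.2998, ΔT' = 2.9/(1−0.2998) = 4.1417 °C.
Change = 4.1417 − 9.4709 = -5.33 °C.

-5.33 °C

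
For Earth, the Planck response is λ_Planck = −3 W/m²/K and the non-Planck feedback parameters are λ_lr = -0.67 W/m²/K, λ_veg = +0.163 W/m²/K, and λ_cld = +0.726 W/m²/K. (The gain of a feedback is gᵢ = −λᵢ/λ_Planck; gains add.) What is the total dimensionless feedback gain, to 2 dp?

0.07

Convert to gains: g_lr = -0.67/3 = -0.2233; g_veg = 0.163/3 = 0.05433; g_cld = 0.726/3 = 0.242.
Total gain g = 0.07303.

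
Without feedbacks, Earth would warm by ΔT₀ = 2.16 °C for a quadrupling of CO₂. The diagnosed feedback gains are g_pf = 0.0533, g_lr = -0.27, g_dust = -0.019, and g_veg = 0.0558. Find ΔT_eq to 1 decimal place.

Total gain g = 0.0533 − 0.27 − 0.019 + 0.0558 = -0.1799.
Amplification A = 1/(1 + 0.1799) = 0.8475.
ΔT = 2.16 × 0.8475 = 1.8 °C.

1.8 °C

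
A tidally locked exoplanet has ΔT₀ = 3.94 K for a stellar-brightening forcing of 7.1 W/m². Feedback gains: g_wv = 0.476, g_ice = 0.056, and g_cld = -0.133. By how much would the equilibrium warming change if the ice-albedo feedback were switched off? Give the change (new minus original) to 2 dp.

Original: g = 0.399, ΔT = 3.94/(1−0.399) = 6.5557 K.
Without ice-albedo: g' = 0.343, ΔT' = 3.94/(1−0.343) = 5.9970 K.
Change = 5.9970 − 6.5557 = -0.56 K.

-0.56 K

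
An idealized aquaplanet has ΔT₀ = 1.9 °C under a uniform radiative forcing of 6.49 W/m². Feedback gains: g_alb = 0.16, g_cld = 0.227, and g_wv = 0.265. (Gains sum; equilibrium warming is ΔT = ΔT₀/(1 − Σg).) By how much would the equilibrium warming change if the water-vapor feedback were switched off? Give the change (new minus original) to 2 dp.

Original: g = 0.652, ΔT = 1.9/(1−0.652) = 5.4598 °C.
Without water-vapor: g' = 0.387, ΔT' = 1.9/(1−0.387) = 3.0995 °C.
Change = 3.0995 − 5.4598 = -2.36 °C.

-2.36 °C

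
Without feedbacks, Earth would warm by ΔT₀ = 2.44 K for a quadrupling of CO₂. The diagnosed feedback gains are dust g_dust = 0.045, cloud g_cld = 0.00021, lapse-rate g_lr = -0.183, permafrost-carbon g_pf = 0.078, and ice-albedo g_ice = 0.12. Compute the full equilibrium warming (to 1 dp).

Total gain g = 0.045 + 0.00021 − 0.183 + 0.078 + 0.12 = 0.06021.
Amplification A = 1/(1 − 0.06021) = 1.064.
ΔT = 2.44 × 1.064 = 2.6 K.

2.6 K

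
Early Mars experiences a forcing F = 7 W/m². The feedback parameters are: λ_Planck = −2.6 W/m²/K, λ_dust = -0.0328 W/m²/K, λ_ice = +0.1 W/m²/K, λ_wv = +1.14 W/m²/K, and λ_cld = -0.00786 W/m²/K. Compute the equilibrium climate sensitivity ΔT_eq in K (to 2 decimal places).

5.00 K

Net feedback parameter λ = (−2.6) + (-0.0328) + (+0.1) + (+1.14) + (-0.00786) = -1.40066 W/m²/K.
ΔT = −F/λ = −7/(-1.40066) = 5.00 K.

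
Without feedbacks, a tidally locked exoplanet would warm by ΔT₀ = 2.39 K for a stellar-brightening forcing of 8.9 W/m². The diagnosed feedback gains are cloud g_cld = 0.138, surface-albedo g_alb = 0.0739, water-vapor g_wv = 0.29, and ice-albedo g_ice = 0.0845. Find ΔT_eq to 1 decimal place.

5.8 K

Total gain g = 0.138 + 0.0739 + 0.29 + 0.0845 = 0.5864.
Amplification A = 1/(1 − 0.5864) = 2.418.
ΔT = 2.39 × 2.418 = 5.8 K.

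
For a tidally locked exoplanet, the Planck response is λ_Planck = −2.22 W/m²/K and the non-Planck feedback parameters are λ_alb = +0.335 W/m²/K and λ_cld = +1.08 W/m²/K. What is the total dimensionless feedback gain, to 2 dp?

0.64

Convert to gains: g_alb = 0.335/2.22 = 0.1509; g_cld = 1.08/2.22 = 0.4865.
Total gain g = 0.6374.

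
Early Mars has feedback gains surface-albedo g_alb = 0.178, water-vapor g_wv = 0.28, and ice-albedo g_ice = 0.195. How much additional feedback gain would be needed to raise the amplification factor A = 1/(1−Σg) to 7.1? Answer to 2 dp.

Current total gain = 0.653.
Target gain for A = 7.1: g* = 1 − 1/7.1 = 0.8592.
Additional gain needed = 0.8592 − 0.653 = 0.21.

0.21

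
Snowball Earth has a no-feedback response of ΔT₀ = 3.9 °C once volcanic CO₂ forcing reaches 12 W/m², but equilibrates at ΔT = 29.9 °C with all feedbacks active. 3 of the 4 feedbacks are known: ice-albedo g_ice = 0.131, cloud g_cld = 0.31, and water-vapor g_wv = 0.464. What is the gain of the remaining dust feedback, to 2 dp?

-0.04

Amplification A = ΔT/ΔT₀ = 29.9/3.9 = 7.667.
Total gain g = 1 − 1/A = 1 − 1/7.667 = 0.8696.
Known gains sum to 0.131 + 0.31 + 0.464 = 0.905.
g_dust = 0.8696 − 0.905 = -0.04.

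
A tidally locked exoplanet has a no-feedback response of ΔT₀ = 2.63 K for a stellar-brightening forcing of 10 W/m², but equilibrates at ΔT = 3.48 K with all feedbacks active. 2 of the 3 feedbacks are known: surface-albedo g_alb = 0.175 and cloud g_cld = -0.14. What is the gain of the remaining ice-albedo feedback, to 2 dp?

0.21

Amplification A = ΔT/ΔT₀ = 3.48/2.63 = 1.323.
Total gain g = 1 − 1/A = 1 − 1/1.323 = 0.2441.
Known gains sum to 0.175 − 0.14 = 0.035.
g_ice = 0.2441 − 0.035 = 0.21.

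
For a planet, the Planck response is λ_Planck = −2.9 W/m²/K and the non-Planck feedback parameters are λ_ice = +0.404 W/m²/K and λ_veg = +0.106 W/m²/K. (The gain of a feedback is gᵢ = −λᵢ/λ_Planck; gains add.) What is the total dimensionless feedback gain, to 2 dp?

Convert to gains: g_ice = 0.404/2.9 = 0.1393; g_veg = 0.106/2.9 = 0.03655.
Total gain g = 0.17585.

0.18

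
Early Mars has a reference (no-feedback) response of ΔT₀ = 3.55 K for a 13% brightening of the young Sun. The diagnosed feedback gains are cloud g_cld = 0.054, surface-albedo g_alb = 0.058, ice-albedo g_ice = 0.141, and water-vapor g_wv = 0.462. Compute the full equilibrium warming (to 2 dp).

12.46 K

Total gain g = 0.054 + 0.058 + 0.141 + 0.462 = 0.715.
Amplification A = 1/(1 − 0.715) = 3.509.
ΔT = 3.55 × 3.509 = 12.46 K.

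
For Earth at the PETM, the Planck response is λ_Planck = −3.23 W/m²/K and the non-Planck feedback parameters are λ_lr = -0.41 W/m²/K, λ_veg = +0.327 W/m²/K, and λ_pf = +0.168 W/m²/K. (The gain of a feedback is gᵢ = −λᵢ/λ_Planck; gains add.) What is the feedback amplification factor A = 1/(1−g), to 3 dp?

1.027

Convert to gains: g_lr = -0.41/3.23 = -0.1269; g_veg = 0.327/3.23 = 0.1012; g_pf = 0.168/3.23 = 0.05201.
Total gain g = 0.02631.
A = 1/(1 − 0.02631) = 1.027.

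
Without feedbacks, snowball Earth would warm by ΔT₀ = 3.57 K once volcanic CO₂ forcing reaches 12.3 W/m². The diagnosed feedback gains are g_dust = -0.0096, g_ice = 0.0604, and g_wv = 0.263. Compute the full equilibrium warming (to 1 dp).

Total gain g = -0.0096 + 0.0604 + 0.263 = 0.3138.
Amplification A = 1/(1 − 0.3138) = 1.457.
ΔT = 3.57 × 1.457 = 5.2 K.

5.2 K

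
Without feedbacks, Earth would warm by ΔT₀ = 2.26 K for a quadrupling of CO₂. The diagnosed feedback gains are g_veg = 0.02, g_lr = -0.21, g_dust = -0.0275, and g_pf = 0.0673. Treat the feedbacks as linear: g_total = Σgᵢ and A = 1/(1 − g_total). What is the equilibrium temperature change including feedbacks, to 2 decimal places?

Total gain g = 0.02 − 0.21 − 0.0275 + 0.0673 = -0.1502.
Amplification A = 1/(1 + 0.1502) = 0.8694.
ΔT = 2.26 × 0.8694 = 1.96 K.

1.96 K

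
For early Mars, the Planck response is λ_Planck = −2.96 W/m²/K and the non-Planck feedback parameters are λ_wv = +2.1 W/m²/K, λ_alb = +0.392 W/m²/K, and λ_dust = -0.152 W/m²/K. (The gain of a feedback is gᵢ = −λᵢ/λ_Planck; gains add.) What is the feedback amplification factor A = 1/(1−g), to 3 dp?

Convert to gains: g_wv = 2.1/2.96 = 0.7095; g_alb = 0.392/2.96 = 0.1324; g_dust = -0.152/2.96 = -0.05135.
Total gain g = 0.79055.
A = 1/(1 − 0.79055) = 4.774.

4.774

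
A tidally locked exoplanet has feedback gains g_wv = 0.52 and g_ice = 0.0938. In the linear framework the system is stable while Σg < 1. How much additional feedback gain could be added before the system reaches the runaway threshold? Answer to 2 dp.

Current total gain = 0.52 + 0.0938 = 0.6138.
Margin to runaway = 1 − 0.6138 = 0.39.

0.39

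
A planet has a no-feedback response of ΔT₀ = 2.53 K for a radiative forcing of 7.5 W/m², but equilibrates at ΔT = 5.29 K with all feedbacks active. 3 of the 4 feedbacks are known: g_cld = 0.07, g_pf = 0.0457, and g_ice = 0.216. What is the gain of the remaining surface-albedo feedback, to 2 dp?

Amplification A = ΔT/ΔT₀ = 5.29/2.53 = 2.091.
Total gain g = 1 − 1/A = 1 − 1/2.091 = 0.5218.
Known gains sum to 0.07 + 0.0457 + 0.216 = 0.3317.
g_alb = 0.5218 − 0.3317 = 0.19.

0.19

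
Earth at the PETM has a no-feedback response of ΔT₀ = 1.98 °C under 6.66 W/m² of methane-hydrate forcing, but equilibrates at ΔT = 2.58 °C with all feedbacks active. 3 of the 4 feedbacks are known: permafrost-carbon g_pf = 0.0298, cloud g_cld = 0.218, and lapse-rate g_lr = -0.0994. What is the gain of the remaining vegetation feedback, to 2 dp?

0.08

Amplification A = ΔT/ΔT₀ = 2.58/1.98 = 1.303.
Total gain g = 1 − 1/A = 1 − 1/1.303 = 0.2325.
Known gains sum to 0.0298 + 0.218 − 0.0994 = 0.1484.
g_veg = 0.2325 − 0.1484 = 0.08.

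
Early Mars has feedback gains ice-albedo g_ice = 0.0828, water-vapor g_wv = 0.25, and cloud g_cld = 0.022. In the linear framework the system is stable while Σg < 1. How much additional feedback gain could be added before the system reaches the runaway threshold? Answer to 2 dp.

Current total gain = 0.0828 + 0.25 + 0.022 = 0.3548.
Margin to runaway = 1 − 0.3548 = 0.65.

0.65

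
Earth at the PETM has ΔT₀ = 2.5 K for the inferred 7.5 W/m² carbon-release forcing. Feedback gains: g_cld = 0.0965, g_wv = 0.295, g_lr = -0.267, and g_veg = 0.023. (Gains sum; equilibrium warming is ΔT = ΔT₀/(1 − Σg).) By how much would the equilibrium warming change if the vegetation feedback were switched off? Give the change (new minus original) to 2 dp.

Original: g = 0.1475, ΔT = 2.5/(1−0.1475) = 2.9326 K.
Without vegetation: g' = 0.1245, ΔT' = 2.5/(1−0.1245) = 2.8555 K.
Change = 2.8555 − 2.9326 = -0.08 K.

-0.08 K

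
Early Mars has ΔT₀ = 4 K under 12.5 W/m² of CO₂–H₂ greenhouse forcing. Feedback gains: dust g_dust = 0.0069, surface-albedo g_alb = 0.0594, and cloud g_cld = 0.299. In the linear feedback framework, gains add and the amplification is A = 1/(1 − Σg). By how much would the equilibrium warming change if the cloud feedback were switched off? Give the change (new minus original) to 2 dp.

-2.02 K

Original: g = 0.3653, ΔT = 4/(1−0.3653) = 6.3022 K.
Without cloud: g' = 0.0663, ΔT' = 4/(1−0.0663) = 4.2840 K.
Change = 4.2840 − 6.3022 = -2.02 K.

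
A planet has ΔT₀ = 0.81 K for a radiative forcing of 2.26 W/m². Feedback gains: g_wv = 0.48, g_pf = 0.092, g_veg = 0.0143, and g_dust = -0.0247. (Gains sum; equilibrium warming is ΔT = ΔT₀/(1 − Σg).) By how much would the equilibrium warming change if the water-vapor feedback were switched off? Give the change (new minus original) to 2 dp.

-0.97 K

Original: g = 0.5616, ΔT = 0.81/(1−0.5616) = 1.8476 K.
Without water-vapor: g' = 0.0816, ΔT' = 0.81/(1−0.0816) = 0.8820 K.
Change = 0.8820 − 1.8476 = -0.97 K.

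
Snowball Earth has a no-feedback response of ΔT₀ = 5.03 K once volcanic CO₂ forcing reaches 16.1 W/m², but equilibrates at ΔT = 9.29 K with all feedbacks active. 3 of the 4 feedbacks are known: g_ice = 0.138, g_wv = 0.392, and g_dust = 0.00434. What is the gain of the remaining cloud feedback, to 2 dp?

-0.08

Amplification A = ΔT/ΔT₀ = 9.29/5.03 = 1.847.
Total gain g = 1 − 1/A = 1 − 1/1.847 = 0.4586.
Known gains sum to 0.138 + 0.392 + 0.00434 = 0.53434.
g_cld = 0.4586 − 0.53434 = -0.08.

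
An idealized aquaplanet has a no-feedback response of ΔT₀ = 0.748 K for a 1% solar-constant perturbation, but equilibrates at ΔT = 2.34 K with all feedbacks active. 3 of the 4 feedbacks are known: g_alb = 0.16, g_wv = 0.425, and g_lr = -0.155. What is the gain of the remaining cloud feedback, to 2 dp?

0.25

Amplification A = ΔT/ΔT₀ = 2.34/0.748 = 3.128.
Total gain g = 1 − 1/A = 1 − 1/3.128 = 0.6803.
Known gains sum to 0.16 + 0.425 − 0.155 = 0.43.
g_cld = 0.6803 − 0.43 = 0.25.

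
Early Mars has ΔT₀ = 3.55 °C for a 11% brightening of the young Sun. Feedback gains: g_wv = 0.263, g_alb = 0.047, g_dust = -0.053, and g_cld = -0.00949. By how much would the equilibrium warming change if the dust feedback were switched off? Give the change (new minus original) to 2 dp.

Original: g = 0.24751, ΔT = 3.55/(1−0.24751) = 4.7177 °C.
Without dust: g' = 0.30051, ΔT' = 3.55/(1−0.30051) = 5.0751 °C.
Change = 5.0751 − 4.7177 = 0.36 °C.

0.36 °C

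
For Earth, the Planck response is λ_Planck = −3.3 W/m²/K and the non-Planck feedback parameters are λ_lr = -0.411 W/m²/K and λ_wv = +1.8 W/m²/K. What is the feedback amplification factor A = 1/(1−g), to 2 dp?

1.73

Convert to gains: g_lr = -0.411/3.3 = -0.1245; g_wv = 1.8/3.3 = 0.5455.
Total gain g = 0.421.
A = 1/(1 − 0.421) = 1.73.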